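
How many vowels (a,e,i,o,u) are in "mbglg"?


Input: mbglg
Checking each character:
  'm' at position 0: consonant
  'b' at position 1: consonant
  'g' at position 2: consonant
  'l' at position 3: consonant
  'g' at position 4: consonant
Total vowels: 0

0


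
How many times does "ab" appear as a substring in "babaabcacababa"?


Searching for "ab" in "babaabcacababa"
Scanning each position:
  Position 0: "ba" => no
  Position 1: "ab" => MATCH
  Position 2: "ba" => no
  Position 3: "aa" => no
  Position 4: "ab" => MATCH
  Position 5: "bc" => no
  Position 6: "ca" => no
  Position 7: "ac" => no
  Position 8: "ca" => no
  Position 9: "ab" => MATCH
  Position 10: "ba" => no
  Position 11: "ab" => MATCH
  Position 12: "ba" => no
Total occurrences: 4

4


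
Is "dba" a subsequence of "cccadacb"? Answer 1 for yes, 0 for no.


Check if "dba" is a subsequence of "cccadacb"
Greedy scan:
  Position 0 ('c'): no match needed
  Position 1 ('c'): no match needed
  Position 2 ('c'): no match needed
  Position 3 ('a'): no match needed
  Position 4 ('d'): matches sub[0] = 'd'
  Position 5 ('a'): no match needed
  Position 6 ('c'): no match needed
  Position 7 ('b'): matches sub[1] = 'b'
Only matched 2/3 characters => not a subsequence

0


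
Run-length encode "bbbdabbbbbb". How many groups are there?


Input: bbbdabbbbbb
Scanning for consecutive runs:
  Group 1: 'b' x 3 (positions 0-2)
  Group 2: 'd' x 1 (positions 3-3)
  Group 3: 'a' x 1 (positions 4-4)
  Group 4: 'b' x 6 (positions 5-10)
Total groups: 4

4


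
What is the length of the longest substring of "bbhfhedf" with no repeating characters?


Input: "bbhfhedf"
Sliding window (track last position of each char):
  Position 0 ('b'): window [0,0] length 1 -- new best
  Position 1 ('b'): repeat (last at 0), move window start to 1
  Position 1 ('b'): window [1,1] length 1
  Position 2 ('h'): window [1,2] length 2 -- new best
  Position 3 ('f'): window [1,3] length 3 -- new best
  Position 4 ('h'): repeat (last at 2), move window start to 3
  Position 4 ('h'): window [3,4] length 2
  Position 5 ('e'): window [3,5] length 3
  Position 6 ('d'): window [3,6] length 4 -- new best
  Position 7 ('f'): repeat (last at 3), move window start to 4
  Position 7 ('f'): window [4,7] length 4
Longest substring with no repeats: "fhed" with length 4

4


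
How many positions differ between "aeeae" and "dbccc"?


Comparing "aeeae" and "dbccc" position by position:
  Position 0: 'a' vs 'd' => DIFFER
  Position 1: 'e' vs 'b' => DIFFER
  Position 2: 'e' vs 'c' => DIFFER
  Position 3: 'a' vs 'c' => DIFFER
  Position 4: 'e' vs 'c' => DIFFER
Positions that differ: 5

5


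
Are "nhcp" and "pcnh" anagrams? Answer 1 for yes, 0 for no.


Strings: "nhcp", "pcnh"
Sorted first:  chnp
Sorted second: chnp
Sorted forms match => anagrams

1


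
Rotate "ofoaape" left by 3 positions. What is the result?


Input: "ofoaape", rotate left by 3
First 3 characters: "ofo"
Remaining characters: "aape"
Concatenate remaining + first: "aape" + "ofo" = "aapeofo"

aapeofo


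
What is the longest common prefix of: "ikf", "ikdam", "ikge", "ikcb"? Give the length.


Words: ikf, ikdam, ikge, ikcb
  Position 0: all 'i' => match
  Position 1: all 'k' => match
  Position 2: ('f', 'd', 'g', 'c') => mismatch, stop
LCP = "ik" (length 2)

2


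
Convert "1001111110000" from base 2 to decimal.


Input: "1001111110000" in base 2
Positional expansion:
  Digit '1' (value 1) x 2^12 = 4096
  Digit '0' (value 0) x 2^11 = 0
  Digit '0' (value 0) x 2^10 = 0
  Digit '1' (value 1) x 2^9 = 512
  Digit '1' (value 1) x 2^8 = 256
  Digit '1' (value 1) x 2^7 = 128
  Digit '1' (value 1) x 2^6 = 64
  Digit '1' (value 1) x 2^5 = 32
  Digit '1' (value 1) x 2^4 = 16
  Digit '0' (value 0) x 2^3 = 0
  Digit '0' (value 0) x 2^2 = 0
  Digit '0' (value 0) x 2^1 = 0
  Digit '0' (value 0) x 2^0 = 0
Sum = 5104

5104


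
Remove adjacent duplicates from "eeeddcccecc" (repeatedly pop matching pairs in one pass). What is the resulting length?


Input: eeeddcccecc
Stack-based adjacent duplicate removal:
  Read 'e': push. Stack: e
  Read 'e': matches stack top 'e' => pop. Stack: (empty)
  Read 'e': push. Stack: e
  Read 'd': push. Stack: ed
  Read 'd': matches stack top 'd' => pop. Stack: e
  Read 'c': push. Stack: ec
  Read 'c': matches stack top 'c' => pop. Stack: e
  Read 'c': push. Stack: ec
  Read 'e': push. Stack: ece
  Read 'c': push. Stack: ecec
  Read 'c': matches stack top 'c' => pop. Stack: ece
Final stack: "ece" (length 3)

3


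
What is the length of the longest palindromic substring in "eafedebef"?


Input: "eafedebef"
Checking substrings for palindromes:
  [3:6] "ede" (len 3) => palindrome
  [5:8] "ebe" (len 3) => palindrome
Longest palindromic substring: "ede" with length 3

3


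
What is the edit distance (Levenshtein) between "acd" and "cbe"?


Computing edit distance: "acd" -> "cbe"
DP table:
           c    b    e
      0    1    2    3
  a   1    1    2    3
  c   2    1    2    3
  d   3    2    2    3
Edit distance = dp[3][3] = 3

3


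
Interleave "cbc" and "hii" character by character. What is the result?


Interleaving "cbc" and "hii":
  Position 0: 'c' from first, 'h' from second => "ch"
  Position 1: 'b' from first, 'i' from second => "bi"
  Position 2: 'c' from first, 'i' from second => "ci"
Result: chbici

chbici


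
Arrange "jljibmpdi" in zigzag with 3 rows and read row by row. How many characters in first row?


Zigzag "jljibmpdi" into 3 rows:
Placing characters:
  'j' => row 0
  'l' => row 1
  'j' => row 2
  'i' => row 1
  'b' => row 0
  'm' => row 1
  'p' => row 2
  'd' => row 1
  'i' => row 0
Rows:
  Row 0: "jbi"
  Row 1: "limd"
  Row 2: "jp"
First row length: 3

3


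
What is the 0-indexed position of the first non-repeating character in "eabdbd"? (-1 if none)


Input: eabdbd
Character frequencies:
  'a': 1
  'b': 2
  'd': 2
  'e': 1
Scanning left to right for freq == 1:
  Position 0 ('e'): unique! => answer = 0

0


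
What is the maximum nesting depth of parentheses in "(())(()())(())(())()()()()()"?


Input: "(())(()())(())(())()()()()()"
Tracking depth:
  Position 0 '(': depth becomes 1
  Position 1 '(': depth becomes 2
  Position 2 ')': depth becomes 1
  Position 3 ')': depth becomes 0
  Position 4 '(': depth becomes 1
  Position 5 '(': depth becomes 2
  Position 6 ')': depth becomes 1
  Position 7 '(': depth becomes 2
  Position 8 ')': depth becomes 1
  Position 9 ')': depth becomes 0
  Position 10 '(': depth becomes 1
  Position 11 '(': depth becomes 2
  Position 12 ')': depth becomes 1
  Position 13 ')': depth becomes 0
  Position 14 '(': depth becomes 1
  Position 15 '(': depth becomes 2
  Position 16 ')': depth becomes 1
  Position 17 ')': depth becomes 0
  Position 18 '(': depth becomes 1
  Position 19 ')': depth becomes 0
  Position 20 '(': depth becomes 1
  Position 21 ')': depth becomes 0
  Position 22 '(': depth becomes 1
  Position 23 ')': depth becomes 0
  Position 24 '(': depth becomes 1
  Position 25 ')': depth becomes 0
  Position 26 '(': depth becomes 1
  Position 27 ')': depth becomes 0
Maximum depth reached: 2

2


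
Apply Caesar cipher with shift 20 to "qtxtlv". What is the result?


Caesar cipher: shift "qtxtlv" by 20
  'q' (pos 16) + 20 = pos 10 = 'k'
  't' (pos 19) + 20 = pos 13 = 'n'
  'x' (pos 23) + 20 = pos 17 = 'r'
  't' (pos 19) + 20 = pos 13 = 'n'
  'l' (pos 11) + 20 = pos 5 = 'f'
  'v' (pos 21) + 20 = pos 15 = 'p'
Result: knrnfp

knrnfp


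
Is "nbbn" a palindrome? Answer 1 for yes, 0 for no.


Input: nbbn
Reversed: nbbn
  Compare pos 0 ('n') with pos 3 ('n'): match
  Compare pos 1 ('b') with pos 2 ('b'): match
Result: palindrome

1


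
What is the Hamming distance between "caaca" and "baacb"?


Comparing "caaca" and "baacb" position by position:
  Position 0: 'c' vs 'b' => differ
  Position 1: 'a' vs 'a' => same
  Position 2: 'a' vs 'a' => same
  Position 3: 'c' vs 'c' => same
  Position 4: 'a' vs 'b' => differ
Total differences (Hamming distance): 2

2


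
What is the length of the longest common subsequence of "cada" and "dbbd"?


LCS of "cada" and "dbbd"
DP table:
           d    b    b    d
      0    0    0    0    0
  c   0    0    0    0    0
  a   0    0    0    0    0
  d   0    1    1    1    1
  a   0    1    1    1    1
LCS length = dp[4][4] = 1

1


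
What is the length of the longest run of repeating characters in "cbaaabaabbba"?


Input: "cbaaabaabbba"
Scanning for longest run:
  Position 1 ('b'): new char, reset run to 1
  Position 2 ('a'): new char, reset run to 1
  Position 3 ('a'): continues run of 'a', length=2
  Position 4 ('a'): continues run of 'a', length=3
  Position 5 ('b'): new char, reset run to 1
  Position 6 ('a'): new char, reset run to 1
  Position 7 ('a'): continues run of 'a', length=2
  Position 8 ('b'): new char, reset run to 1
  Position 9 ('b'): continues run of 'b', length=2
  Position 10 ('b'): continues run of 'b', length=3
  Position 11 ('a'): new char, reset run to 1
Longest run: 'a' with length 3

3


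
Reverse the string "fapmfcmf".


Input: fapmfcmf
Reading characters right to left:
  Position 7: 'f'
  Position 6: 'm'
  Position 5: 'c'
  Position 4: 'f'
  Position 3: 'm'
  Position 2: 'p'
  Position 1: 'a'
  Position 0: 'f'
Reversed: fmcfmpaf

fmcfmpaf


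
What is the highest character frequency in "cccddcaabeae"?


Input: cccddcaabeae
Character counts:
  'a': 3
  'b': 1
  'c': 4
  'd': 2
  'e': 2
Maximum frequency: 4

4


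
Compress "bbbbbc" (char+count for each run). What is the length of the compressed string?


Input: bbbbbc
Runs:
  'b' x 5 => "b5"
  'c' x 1 => "c1"
Compressed: "b5c1"
Compressed length: 4

4


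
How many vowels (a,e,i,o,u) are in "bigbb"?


Input: bigbb
Checking each character:
  'b' at position 0: consonant
  'i' at position 1: vowel (running total: 1)
  'g' at position 2: consonant
  'b' at position 3: consonant
  'b' at position 4: consonant
Total vowels: 1

1


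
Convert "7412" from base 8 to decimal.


Input: "7412" in base 8
Positional expansion:
  Digit '7' (value 7) x 8^3 = 3584
  Digit '4' (value 4) x 8^2 = 256
  Digit '1' (value 1) x 8^1 = 8
  Digit '2' (value 2) x 8^0 = 2
Sum = 3850

3850


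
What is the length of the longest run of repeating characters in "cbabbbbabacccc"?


Input: "cbabbbbabacccc"
Scanning for longest run:
  Position 1 ('b'): new char, reset run to 1
  Position 2 ('a'): new char, reset run to 1
  Position 3 ('b'): new char, reset run to 1
  Position 4 ('b'): continues run of 'b', length=2
  Position 5 ('b'): continues run of 'b', length=3
  Position 6 ('b'): continues run of 'b', length=4
  Position 7 ('a'): new char, reset run to 1
  Position 8 ('b'): new char, reset run to 1
  Position 9 ('a'): new char, reset run to 1
  Position 10 ('c'): new char, reset run to 1
  Position 11 ('c'): continues run of 'c', length=2
  Position 12 ('c'): continues run of 'c', length=3
  Position 13 ('c'): continues run of 'c', length=4
Longest run: 'b' with length 4

4


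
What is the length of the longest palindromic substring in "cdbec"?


Input: "cdbec"
Checking substrings for palindromes:
  No multi-char palindromic substrings found
Longest palindromic substring: "c" with length 1

1


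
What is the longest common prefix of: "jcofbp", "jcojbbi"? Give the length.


Words: jcofbp, jcojbbi
  Position 0: all 'j' => match
  Position 1: all 'c' => match
  Position 2: all 'o' => match
  Position 3: ('f', 'j') => mismatch, stop
LCP = "jco" (length 3)

3


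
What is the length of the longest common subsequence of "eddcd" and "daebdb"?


LCS of "eddcd" and "daebdb"
DP table:
           d    a    e    b    d    b
      0    0    0    0    0    0    0
  e   0    0    0    1    1    1    1
  d   0    1    1    1    1    2    2
  d   0    1    1    1    1    2    2
  c   0    1    1    1    1    2    2
  d   0    1    1    1    1    2    2
LCS length = dp[5][6] = 2

2


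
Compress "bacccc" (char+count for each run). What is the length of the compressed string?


Input: bacccc
Runs:
  'b' x 1 => "b1"
  'a' x 1 => "a1"
  'c' x 4 => "c4"
Compressed: "b1a1c4"
Compressed length: 6

6


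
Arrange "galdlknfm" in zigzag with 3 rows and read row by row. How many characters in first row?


Zigzag "galdlknfm" into 3 rows:
Placing characters:
  'g' => row 0
  'a' => row 1
  'l' => row 2
  'd' => row 1
  'l' => row 0
  'k' => row 1
  'n' => row 2
  'f' => row 1
  'm' => row 0
Rows:
  Row 0: "glm"
  Row 1: "adkf"
  Row 2: "ln"
First row length: 3

3


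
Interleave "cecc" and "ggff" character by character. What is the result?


Interleaving "cecc" and "ggff":
  Position 0: 'c' from first, 'g' from second => "cg"
  Position 1: 'e' from first, 'g' from second => "eg"
  Position 2: 'c' from first, 'f' from second => "cf"
  Position 3: 'c' from first, 'f' from second => "cf"
Result: cgegcfcf

cgegcfcf


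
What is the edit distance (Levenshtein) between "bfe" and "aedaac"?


Computing edit distance: "bfe" -> "aedaac"
DP table:
           a    e    d    a    a    c
      0    1    2    3    4    5    6
  b   1    1    2    3    4    5    6
  f   2    2    2    3    4    5    6
  e   3    3    2    3    4    5    6
Edit distance = dp[3][6] = 6

6


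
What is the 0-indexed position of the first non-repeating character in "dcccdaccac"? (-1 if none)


Input: dcccdaccac
Character frequencies:
  'a': 2
  'c': 6
  'd': 2
Scanning left to right for freq == 1:
  Position 0 ('d'): freq=2, skip
  Position 1 ('c'): freq=6, skip
  Position 2 ('c'): freq=6, skip
  Position 3 ('c'): freq=6, skip
  Position 4 ('d'): freq=2, skip
  Position 5 ('a'): freq=2, skip
  Position 6 ('c'): freq=6, skip
  Position 7 ('c'): freq=6, skip
  Position 8 ('a'): freq=2, skip
  Position 9 ('c'): freq=6, skip
  No unique character found => answer = -1

-1


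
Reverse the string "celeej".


Input: celeej
Reading characters right to left:
  Position 5: 'j'
  Position 4: 'e'
  Position 3: 'e'
  Position 2: 'l'
  Position 1: 'e'
  Position 0: 'c'
Reversed: jeelec

jeelec


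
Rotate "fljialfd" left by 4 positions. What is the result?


Input: "fljialfd", rotate left by 4
First 4 characters: "flji"
Remaining characters: "alfd"
Concatenate remaining + first: "alfd" + "flji" = "alfdflji"

alfdflji


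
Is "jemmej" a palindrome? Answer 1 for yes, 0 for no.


Input: jemmej
Reversed: jemmej
  Compare pos 0 ('j') with pos 5 ('j'): match
  Compare pos 1 ('e') with pos 4 ('e'): match
  Compare pos 2 ('m') with pos 3 ('m'): match
Result: palindrome

1


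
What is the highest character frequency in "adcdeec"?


Input: adcdeec
Character counts:
  'a': 1
  'c': 2
  'd': 2
  'e': 2
Maximum frequency: 2

2


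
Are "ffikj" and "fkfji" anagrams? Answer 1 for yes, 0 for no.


Strings: "ffikj", "fkfji"
Sorted first:  ffijk
Sorted second: ffijk
Sorted forms match => anagrams

1


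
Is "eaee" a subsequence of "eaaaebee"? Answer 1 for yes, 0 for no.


Check if "eaee" is a subsequence of "eaaaebee"
Greedy scan:
  Position 0 ('e'): matches sub[0] = 'e'
  Position 1 ('a'): matches sub[1] = 'a'
  Position 2 ('a'): no match needed
  Position 3 ('a'): no match needed
  Position 4 ('e'): matches sub[2] = 'e'
  Position 5 ('b'): no match needed
  Position 6 ('e'): matches sub[3] = 'e'
  Position 7 ('e'): no match needed
All 4 characters matched => is a subsequence

1


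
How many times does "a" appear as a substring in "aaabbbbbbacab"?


Searching for "a" in "aaabbbbbbacab"
Scanning each position:
  Position 0: "a" => MATCH
  Position 1: "a" => MATCH
  Position 2: "a" => MATCH
  Position 3: "b" => no
  Position 4: "b" => no
  Position 5: "b" => no
  Position 6: "b" => no
  Position 7: "b" => no
  Position 8: "b" => no
  Position 9: "a" => MATCH
  Position 10: "c" => no
  Position 11: "a" => MATCH
  Position 12: "b" => no
Total occurrences: 5

5


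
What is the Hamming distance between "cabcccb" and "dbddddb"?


Comparing "cabcccb" and "dbddddb" position by position:
  Position 0: 'c' vs 'd' => differ
  Position 1: 'a' vs 'b' => differ
  Position 2: 'b' vs 'd' => differ
  Position 3: 'c' vs 'd' => differ
  Position 4: 'c' vs 'd' => differ
  Position 5: 'c' vs 'd' => differ
  Position 6: 'b' vs 'b' => same
Total differences (Hamming distance): 6

6


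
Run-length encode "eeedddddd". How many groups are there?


Input: eeedddddd
Scanning for consecutive runs:
  Group 1: 'e' x 3 (positions 0-2)
  Group 2: 'd' x 6 (positions 3-8)
Total groups: 2

2


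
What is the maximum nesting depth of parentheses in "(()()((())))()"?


Input: "(()()((())))()"
Tracking depth:
  Position 0 '(': depth becomes 1
  Position 1 '(': depth becomes 2
  Position 2 ')': depth becomes 1
  Position 3 '(': depth becomes 2
  Position 4 ')': depth becomes 1
  Position 5 '(': depth becomes 2
  Position 6 '(': depth becomes 3
  Position 7 '(': depth becomes 4
  Position 8 ')': depth becomes 3
  Position 9 ')': depth becomes 2
  Position 10 ')': depth becomes 1
  Position 11 ')': depth becomes 0
  Position 12 '(': depth becomes 1
  Position 13 ')': depth becomes 0
Maximum depth reached: 4

4


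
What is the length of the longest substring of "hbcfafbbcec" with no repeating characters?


Input: "hbcfafbbcec"
Sliding window (track last position of each char):
  Position 0 ('h'): window [0,0] length 1 -- new best
  Position 1 ('b'): window [0,1] length 2 -- new best
  Position 2 ('c'): window [0,2] length 3 -- new best
  Position 3 ('f'): window [0,3] length 4 -- new best
  Position 4 ('a'): window [0,4] length 5 -- new best
  Position 5 ('f'): repeat (last at 3), move window start to 4
  Position 5 ('f'): window [4,5] length 2
  Position 6 ('b'): window [4,6] length 3
  Position 7 ('b'): repeat (last at 6), move window start to 7
  Position 7 ('b'): window [7,7] length 1
  Position 8 ('c'): window [7,8] length 2
  Position 9 ('e'): window [7,9] length 3
  Position 10 ('c'): repeat (last at 8), move window start to 9
  Position 10 ('c'): window [9,10] length 2
Longest substring with no repeats: "hbcfa" with length 5

5


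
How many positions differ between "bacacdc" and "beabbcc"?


Comparing "bacacdc" and "beabbcc" position by position:
  Position 0: 'b' vs 'b' => same
  Position 1: 'a' vs 'e' => DIFFER
  Position 2: 'c' vs 'a' => DIFFER
  Position 3: 'a' vs 'b' => DIFFER
  Position 4: 'c' vs 'b' => DIFFER
  Position 5: 'd' vs 'c' => DIFFER
  Position 6: 'c' vs 'c' => same
Positions that differ: 5

5


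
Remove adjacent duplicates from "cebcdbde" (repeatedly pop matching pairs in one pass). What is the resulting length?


Input: cebcdbde
Stack-based adjacent duplicate removal:
  Read 'c': push. Stack: c
  Read 'e': push. Stack: ce
  Read 'b': push. Stack: ceb
  Read 'c': push. Stack: cebc
  Read 'd': push. Stack: cebcd
  Read 'b': push. Stack: cebcdb
  Read 'd': push. Stack: cebcdbd
  Read 'e': push. Stack: cebcdbde
Final stack: "cebcdbde" (length 8)

8


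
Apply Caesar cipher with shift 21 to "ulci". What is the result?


Caesar cipher: shift "ulci" by 21
  'u' (pos 20) + 21 = pos 15 = 'p'
  'l' (pos 11) + 21 = pos 6 = 'g'
  'c' (pos 2) + 21 = pos 23 = 'x'
  'i' (pos 8) + 21 = pos 3 = 'd'
Result: pgxd

pgxd


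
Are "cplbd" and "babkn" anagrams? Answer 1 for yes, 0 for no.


Strings: "cplbd", "babkn"
Sorted first:  bcdlp
Sorted second: abbkn
Differ at position 0: 'b' vs 'a' => not anagrams

0


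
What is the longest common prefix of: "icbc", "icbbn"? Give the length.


Words: icbc, icbbn
  Position 0: all 'i' => match
  Position 1: all 'c' => match
  Position 2: all 'b' => match
  Position 3: ('c', 'b') => mismatch, stop
LCP = "icb" (length 3)

3


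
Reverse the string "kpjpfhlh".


Input: kpjpfhlh
Reading characters right to left:
  Position 7: 'h'
  Position 6: 'l'
  Position 5: 'h'
  Position 4: 'f'
  Position 3: 'p'
  Position 2: 'j'
  Position 1: 'p'
  Position 0: 'k'
Reversed: hlhfpjpk

hlhfpjpk


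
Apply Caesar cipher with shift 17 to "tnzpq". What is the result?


Caesar cipher: shift "tnzpq" by 17
  't' (pos 19) + 17 = pos 10 = 'k'
  'n' (pos 13) + 17 = pos 4 = 'e'
  'z' (pos 25) + 17 = pos 16 = 'q'
  'p' (pos 15) + 17 = pos 6 = 'g'
  'q' (pos 16) + 17 = pos 7 = 'h'
Result: keqgh

keqgh


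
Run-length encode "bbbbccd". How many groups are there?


Input: bbbbccd
Scanning for consecutive runs:
  Group 1: 'b' x 4 (positions 0-3)
  Group 2: 'c' x 2 (positions 4-5)
  Group 3: 'd' x 1 (positions 6-6)
Total groups: 3

3


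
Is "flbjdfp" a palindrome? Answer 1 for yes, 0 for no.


Input: flbjdfp
Reversed: pfdjblf
  Compare pos 0 ('f') with pos 6 ('p'): MISMATCH
  Compare pos 1 ('l') with pos 5 ('f'): MISMATCH
  Compare pos 2 ('b') with pos 4 ('d'): MISMATCH
Result: not a palindrome

0


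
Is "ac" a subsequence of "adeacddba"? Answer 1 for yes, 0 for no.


Check if "ac" is a subsequence of "adeacddba"
Greedy scan:
  Position 0 ('a'): matches sub[0] = 'a'
  Position 1 ('d'): no match needed
  Position 2 ('e'): no match needed
  Position 3 ('a'): no match needed
  Position 4 ('c'): matches sub[1] = 'c'
  Position 5 ('d'): no match needed
  Position 6 ('d'): no match needed
  Position 7 ('b'): no match needed
  Position 8 ('a'): no match needed
All 2 characters matched => is a subsequence

1


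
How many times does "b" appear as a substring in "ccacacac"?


Searching for "b" in "ccacacac"
Scanning each position:
  Position 0: "c" => no
  Position 1: "c" => no
  Position 2: "a" => no
  Position 3: "c" => no
  Position 4: "a" => no
  Position 5: "c" => no
  Position 6: "a" => no
  Position 7: "c" => no
Total occurrences: 0

0


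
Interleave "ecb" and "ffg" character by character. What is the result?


Interleaving "ecb" and "ffg":
  Position 0: 'e' from first, 'f' from second => "ef"
  Position 1: 'c' from first, 'f' from second => "cf"
  Position 2: 'b' from first, 'g' from second => "bg"
Result: efcfbg

efcfbg


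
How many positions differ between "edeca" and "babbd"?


Comparing "edeca" and "babbd" position by position:
  Position 0: 'e' vs 'b' => DIFFER
  Position 1: 'd' vs 'a' => DIFFER
  Position 2: 'e' vs 'b' => DIFFER
  Position 3: 'c' vs 'b' => DIFFER
  Position 4: 'a' vs 'd' => DIFFER
Positions that differ: 5

5


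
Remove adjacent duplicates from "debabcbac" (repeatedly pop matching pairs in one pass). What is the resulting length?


Input: debabcbac
Stack-based adjacent duplicate removal:
  Read 'd': push. Stack: d
  Read 'e': push. Stack: de
  Read 'b': push. Stack: deb
  Read 'a': push. Stack: deba
  Read 'b': push. Stack: debab
  Read 'c': push. Stack: debabc
  Read 'b': push. Stack: debabcb
  Read 'a': push. Stack: debabcba
  Read 'c': push. Stack: debabcbac
Final stack: "debabcbac" (length 9)

9


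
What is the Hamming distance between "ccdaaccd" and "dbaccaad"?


Comparing "ccdaaccd" and "dbaccaad" position by position:
  Position 0: 'c' vs 'd' => differ
  Position 1: 'c' vs 'b' => differ
  Position 2: 'd' vs 'a' => differ
  Position 3: 'a' vs 'c' => differ
  Position 4: 'a' vs 'c' => differ
  Position 5: 'c' vs 'a' => differ
  Position 6: 'c' vs 'a' => differ
  Position 7: 'd' vs 'd' => same
Total differences (Hamming distance): 7

7


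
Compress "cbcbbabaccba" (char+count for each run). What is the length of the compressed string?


Input: cbcbbabaccba
Runs:
  'c' x 1 => "c1"
  'b' x 1 => "b1"
  'c' x 1 => "c1"
  'b' x 2 => "b2"
  'a' x 1 => "a1"
  'b' x 1 => "b1"
  'a' x 1 => "a1"
  'c' x 2 => "c2"
  'b' x 1 => "b1"
  'a' x 1 => "a1"
Compressed: "c1b1c1b2a1b1a1c2b1a1"
Compressed length: 20

20


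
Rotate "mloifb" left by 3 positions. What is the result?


Input: "mloifb", rotate left by 3
First 3 characters: "mlo"
Remaining characters: "ifb"
Concatenate remaining + first: "ifb" + "mlo" = "ifbmlo"

ifbmlo


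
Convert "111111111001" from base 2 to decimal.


Input: "111111111001" in base 2
Positional expansion:
  Digit '1' (value 1) x 2^11 = 2048
  Digit '1' (value 1) x 2^10 = 1024
  Digit '1' (value 1) x 2^9 = 512
  Digit '1' (value 1) x 2^8 = 256
  Digit '1' (value 1) x 2^7 = 128
  Digit '1' (value 1) x 2^6 = 64
  Digit '1' (value 1) x 2^5 = 32
  Digit '1' (value 1) x 2^4 = 16
  Digit '1' (value 1) x 2^3 = 8
  Digit '0' (value 0) x 2^2 = 0
  Digit '0' (value 0) x 2^1 = 0
  Digit '1' (value 1) x 2^0 = 1
Sum = 4089

4089


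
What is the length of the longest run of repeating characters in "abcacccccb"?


Input: "abcacccccb"
Scanning for longest run:
  Position 1 ('b'): new char, reset run to 1
  Position 2 ('c'): new char, reset run to 1
  Position 3 ('a'): new char, reset run to 1
  Position 4 ('c'): new char, reset run to 1
  Position 5 ('c'): continues run of 'c', length=2
  Position 6 ('c'): continues run of 'c', length=3
  Position 7 ('c'): continues run of 'c', length=4
  Position 8 ('c'): continues run of 'c', length=5
  Position 9 ('b'): new char, reset run to 1
Longest run: 'c' with length 5

5


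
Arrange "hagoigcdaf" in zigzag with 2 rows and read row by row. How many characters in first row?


Zigzag "hagoigcdaf" into 2 rows:
Placing characters:
  'h' => row 0
  'a' => row 1
  'g' => row 0
  'o' => row 1
  'i' => row 0
  'g' => row 1
  'c' => row 0
  'd' => row 1
  'a' => row 0
  'f' => row 1
Rows:
  Row 0: "hgica"
  Row 1: "aogdf"
First row length: 5

5


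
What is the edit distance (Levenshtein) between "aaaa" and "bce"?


Computing edit distance: "aaaa" -> "bce"
DP table:
           b    c    e
      0    1    2    3
  a   1    1    2    3
  a   2    2    2    3
  a   3    3    3    3
  a   4    4    4    4
Edit distance = dp[4][3] = 4

4


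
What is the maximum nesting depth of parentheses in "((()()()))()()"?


Input: "((()()()))()()"
Tracking depth:
  Position 0 '(': depth becomes 1
  Position 1 '(': depth becomes 2
  Position 2 '(': depth becomes 3
  Position 3 ')': depth becomes 2
  Position 4 '(': depth becomes 3
  Position 5 ')': depth becomes 2
  Position 6 '(': depth becomes 3
  Position 7 ')': depth becomes 2
  Position 8 ')': depth becomes 1
  Position 9 ')': depth becomes 0
  Position 10 '(': depth becomes 1
  Position 11 ')': depth becomes 0
  Position 12 '(': depth becomes 1
  Position 13 ')': depth becomes 0
Maximum depth reached: 3

3


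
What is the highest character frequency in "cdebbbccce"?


Input: cdebbbccce
Character counts:
  'b': 3
  'c': 4
  'd': 1
  'e': 2
Maximum frequency: 4

4


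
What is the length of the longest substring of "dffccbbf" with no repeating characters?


Input: "dffccbbf"
Sliding window (track last position of each char):
  Position 0 ('d'): window [0,0] length 1 -- new best
  Position 1 ('f'): window [0,1] length 2 -- new best
  Position 2 ('f'): repeat (last at 1), move window start to 2
  Position 2 ('f'): window [2,2] length 1
  Position 3 ('c'): window [2,3] length 2
  Position 4 ('c'): repeat (last at 3), move window start to 4
  Position 4 ('c'): window [4,4] length 1
  Position 5 ('b'): window [4,5] length 2
  Position 6 ('b'): repeat (last at 5), move window start to 6
  Position 6 ('b'): window [6,6] length 1
  Position 7 ('f'): window [6,7] length 2
Longest substring with no repeats: "df" with length 2

2


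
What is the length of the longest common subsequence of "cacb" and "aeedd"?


LCS of "cacb" and "aeedd"
DP table:
           a    e    e    d    d
      0    0    0    0    0    0
  c   0    0    0    0    0    0
  a   0    1    1    1    1    1
  c   0    1    1    1    1    1
  b   0    1    1    1    1    1
LCS length = dp[4][5] = 1

1


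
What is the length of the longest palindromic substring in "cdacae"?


Input: "cdacae"
Checking substrings for palindromes:
  [2:5] "aca" (len 3) => palindrome
Longest palindromic substring: "aca" with length 3

3


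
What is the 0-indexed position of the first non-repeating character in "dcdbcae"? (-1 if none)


Input: dcdbcae
Character frequencies:
  'a': 1
  'b': 1
  'c': 2
  'd': 2
  'e': 1
Scanning left to right for freq == 1:
  Position 0 ('d'): freq=2, skip
  Position 1 ('c'): freq=2, skip
  Position 2 ('d'): freq=2, skip
  Position 3 ('b'): unique! => answer = 3

3


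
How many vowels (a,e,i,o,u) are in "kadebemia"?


Input: kadebemia
Checking each character:
  'k' at position 0: consonant
  'a' at position 1: vowel (running total: 1)
  'd' at position 2: consonant
  'e' at position 3: vowel (running total: 2)
  'b' at position 4: consonant
  'e' at position 5: vowel (running total: 3)
  'm' at position 6: consonant
  'i' at position 7: vowel (running total: 4)
  'a' at position 8: vowel (running total: 5)
Total vowels: 5

5


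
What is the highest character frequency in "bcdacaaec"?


Input: bcdacaaec
Character counts:
  'a': 3
  'b': 1
  'c': 3
  'd': 1
  'e': 1
Maximum frequency: 3

3


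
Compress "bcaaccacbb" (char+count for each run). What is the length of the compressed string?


Input: bcaaccacbb
Runs:
  'b' x 1 => "b1"
  'c' x 1 => "c1"
  'a' x 2 => "a2"
  'c' x 2 => "c2"
  'a' x 1 => "a1"
  'c' x 1 => "c1"
  'b' x 2 => "b2"
Compressed: "b1c1a2c2a1c1b2"
Compressed length: 14

14


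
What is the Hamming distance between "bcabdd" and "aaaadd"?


Comparing "bcabdd" and "aaaadd" position by position:
  Position 0: 'b' vs 'a' => differ
  Position 1: 'c' vs 'a' => differ
  Position 2: 'a' vs 'a' => same
  Position 3: 'b' vs 'a' => differ
  Position 4: 'd' vs 'd' => same
  Position 5: 'd' vs 'd' => same
Total differences (Hamming distance): 3

3


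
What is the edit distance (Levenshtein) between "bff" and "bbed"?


Computing edit distance: "bff" -> "bbed"
DP table:
           b    b    e    d
      0    1    2    3    4
  b   1    0    1    2    3
  f   2    1    1    2    3
  f   3    2    2    2    3
Edit distance = dp[3][4] = 3

3


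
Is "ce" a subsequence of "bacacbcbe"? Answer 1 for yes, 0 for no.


Check if "ce" is a subsequence of "bacacbcbe"
Greedy scan:
  Position 0 ('b'): no match needed
  Position 1 ('a'): no match needed
  Position 2 ('c'): matches sub[0] = 'c'
  Position 3 ('a'): no match needed
  Position 4 ('c'): no match needed
  Position 5 ('b'): no match needed
  Position 6 ('c'): no match needed
  Position 7 ('b'): no match needed
  Position 8 ('e'): matches sub[1] = 'e'
All 2 characters matched => is a subsequence

1


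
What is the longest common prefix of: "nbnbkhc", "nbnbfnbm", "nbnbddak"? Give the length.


Words: nbnbkhc, nbnbfnbm, nbnbddak
  Position 0: all 'n' => match
  Position 1: all 'b' => match
  Position 2: all 'n' => match
  Position 3: all 'b' => match
  Position 4: ('k', 'f', 'd') => mismatch, stop
LCP = "nbnb" (length 4)

4


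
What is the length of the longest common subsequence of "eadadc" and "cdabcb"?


LCS of "eadadc" and "cdabcb"
DP table:
           c    d    a    b    c    b
      0    0    0    0    0    0    0
  e   0    0    0    0    0    0    0
  a   0    0    0    1    1    1    1
  d   0    0    1    1    1    1    1
  a   0    0    1    2    2    2    2
  d   0    0    1    2    2    2    2
  c   0    1    1    2    2    3    3
LCS length = dp[6][6] = 3

3


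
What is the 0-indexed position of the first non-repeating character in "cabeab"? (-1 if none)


Input: cabeab
Character frequencies:
  'a': 2
  'b': 2
  'c': 1
  'e': 1
Scanning left to right for freq == 1:
  Position 0 ('c'): unique! => answer = 0

0


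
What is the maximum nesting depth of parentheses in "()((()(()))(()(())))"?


Input: "()((()(()))(()(())))"
Tracking depth:
  Position 0 '(': depth becomes 1
  Position 1 ')': depth becomes 0
  Position 2 '(': depth becomes 1
  Position 3 '(': depth becomes 2
  Position 4 '(': depth becomes 3
  Position 5 ')': depth becomes 2
  Position 6 '(': depth becomes 3
  Position 7 '(': depth becomes 4
  Position 8 ')': depth becomes 3
  Position 9 ')': depth becomes 2
  Position 10 ')': depth becomes 1
  Position 11 '(': depth becomes 2
  Position 12 '(': depth becomes 3
  Position 13 ')': depth becomes 2
  Position 14 '(': depth becomes 3
  Position 15 '(': depth becomes 4
  Position 16 ')': depth becomes 3
  Position 17 ')': depth becomes 2
  Position 18 ')': depth becomes 1
  Position 19 ')': depth becomes 0
Maximum depth reached: 4

4


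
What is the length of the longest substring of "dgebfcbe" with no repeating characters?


Input: "dgebfcbe"
Sliding window (track last position of each char):
  Position 0 ('d'): window [0,0] length 1 -- new best
  Position 1 ('g'): window [0,1] length 2 -- new best
  Position 2 ('e'): window [0,2] length 3 -- new best
  Position 3 ('b'): window [0,3] length 4 -- new best
  Position 4 ('f'): window [0,4] length 5 -- new best
  Position 5 ('c'): window [0,5] length 6 -- new best
  Position 6 ('b'): repeat (last at 3), move window start to 4
  Position 6 ('b'): window [4,6] length 3
  Position 7 ('e'): window [4,7] length 4
Longest substring with no repeats: "dgebfc" with length 6

6


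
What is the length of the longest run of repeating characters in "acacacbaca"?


Input: "acacacbaca"
Scanning for longest run:
  Position 1 ('c'): new char, reset run to 1
  Position 2 ('a'): new char, reset run to 1
  Position 3 ('c'): new char, reset run to 1
  Position 4 ('a'): new char, reset run to 1
  Position 5 ('c'): new char, reset run to 1
  Position 6 ('b'): new char, reset run to 1
  Position 7 ('a'): new char, reset run to 1
  Position 8 ('c'): new char, reset run to 1
  Position 9 ('a'): new char, reset run to 1
Longest run: 'a' with length 1

1


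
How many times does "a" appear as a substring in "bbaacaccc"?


Searching for "a" in "bbaacaccc"
Scanning each position:
  Position 0: "b" => no
  Position 1: "b" => no
  Position 2: "a" => MATCH
  Position 3: "a" => MATCH
  Position 4: "c" => no
  Position 5: "a" => MATCH
  Position 6: "c" => no
  Position 7: "c" => no
  Position 8: "c" => no
Total occurrences: 3

3


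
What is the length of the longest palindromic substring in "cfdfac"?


Input: "cfdfac"
Checking substrings for palindromes:
  [1:4] "fdf" (len 3) => palindrome
Longest palindromic substring: "fdf" with length 3

3


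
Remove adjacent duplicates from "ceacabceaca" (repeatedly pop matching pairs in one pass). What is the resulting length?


Input: ceacabceaca
Stack-based adjacent duplicate removal:
  Read 'c': push. Stack: c
  Read 'e': push. Stack: ce
  Read 'a': push. Stack: cea
  Read 'c': push. Stack: ceac
  Read 'a': push. Stack: ceaca
  Read 'b': push. Stack: ceacab
  Read 'c': push. Stack: ceacabc
  Read 'e': push. Stack: ceacabce
  Read 'a': push. Stack: ceacabcea
  Read 'c': push. Stack: ceacabceac
  Read 'a': push. Stack: ceacabceaca
Final stack: "ceacabceaca" (length 11)

11


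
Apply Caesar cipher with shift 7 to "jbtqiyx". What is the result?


Caesar cipher: shift "jbtqiyx" by 7
  'j' (pos 9) + 7 = pos 16 = 'q'
  'b' (pos 1) + 7 = pos 8 = 'i'
  't' (pos 19) + 7 = pos 0 = 'a'
  'q' (pos 16) + 7 = pos 23 = 'x'
  'i' (pos 8) + 7 = pos 15 = 'p'
  'y' (pos 24) + 7 = pos 5 = 'f'
  'x' (pos 23) + 7 = pos 4 = 'e'
Result: qiaxpfe

qiaxpfe


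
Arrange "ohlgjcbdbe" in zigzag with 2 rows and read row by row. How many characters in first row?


Zigzag "ohlgjcbdbe" into 2 rows:
Placing characters:
  'o' => row 0
  'h' => row 1
  'l' => row 0
  'g' => row 1
  'j' => row 0
  'c' => row 1
  'b' => row 0
  'd' => row 1
  'b' => row 0
  'e' => row 1
Rows:
  Row 0: "oljbb"
  Row 1: "hgcde"
First row length: 5

5


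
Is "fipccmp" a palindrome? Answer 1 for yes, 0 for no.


Input: fipccmp
Reversed: pmccpif
  Compare pos 0 ('f') with pos 6 ('p'): MISMATCH
  Compare pos 1 ('i') with pos 5 ('m'): MISMATCH
  Compare pos 2 ('p') with pos 4 ('c'): MISMATCH
Result: not a palindrome

0


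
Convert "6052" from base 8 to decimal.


Input: "6052" in base 8
Positional expansion:
  Digit '6' (value 6) x 8^3 = 3072
  Digit '0' (value 0) x 8^2 = 0
  Digit '5' (value 5) x 8^1 = 40
  Digit '2' (value 2) x 8^0 = 2
Sum = 3114

3114


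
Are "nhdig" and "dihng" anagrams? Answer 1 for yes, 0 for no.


Strings: "nhdig", "dihng"
Sorted first:  dghin
Sorted second: dghin
Sorted forms match => anagrams

1


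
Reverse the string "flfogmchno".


Input: flfogmchno
Reading characters right to left:
  Position 9: 'o'
  Position 8: 'n'
  Position 7: 'h'
  Position 6: 'c'
  Position 5: 'm'
  Position 4: 'g'
  Position 3: 'o'
  Position 2: 'f'
  Position 1: 'l'
  Position 0: 'f'
Reversed: onhcmgoflf

onhcmgoflf


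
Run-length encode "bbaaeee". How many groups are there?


Input: bbaaeee
Scanning for consecutive runs:
  Group 1: 'b' x 2 (positions 0-1)
  Group 2: 'a' x 2 (positions 2-3)
  Group 3: 'e' x 3 (positions 4-6)
Total groups: 3

3


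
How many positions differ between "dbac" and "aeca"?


Comparing "dbac" and "aeca" position by position:
  Position 0: 'd' vs 'a' => DIFFER
  Position 1: 'b' vs 'e' => DIFFER
  Position 2: 'a' vs 'c' => DIFFER
  Position 3: 'c' vs 'a' => DIFFER
Positions that differ: 4

4


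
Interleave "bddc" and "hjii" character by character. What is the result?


Interleaving "bddc" and "hjii":
  Position 0: 'b' from first, 'h' from second => "bh"
  Position 1: 'd' from first, 'j' from second => "dj"
  Position 2: 'd' from first, 'i' from second => "di"
  Position 3: 'c' from first, 'i' from second => "ci"
Result: bhdjdici

bhdjdici


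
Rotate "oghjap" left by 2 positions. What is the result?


Input: "oghjap", rotate left by 2
First 2 characters: "og"
Remaining characters: "hjap"
Concatenate remaining + first: "hjap" + "og" = "hjapog"

hjapog


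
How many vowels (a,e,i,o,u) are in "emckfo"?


Input: emckfo
Checking each character:
  'e' at position 0: vowel (running total: 1)
  'm' at position 1: consonant
  'c' at position 2: consonant
  'k' at position 3: consonant
  'f' at position 4: consonant
  'o' at position 5: vowel (running total: 2)
Total vowels: 2

2


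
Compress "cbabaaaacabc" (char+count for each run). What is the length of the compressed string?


Input: cbabaaaacabc
Runs:
  'c' x 1 => "c1"
  'b' x 1 => "b1"
  'a' x 1 => "a1"
  'b' x 1 => "b1"
  'a' x 4 => "a4"
  'c' x 1 => "c1"
  'a' x 1 => "a1"
  'b' x 1 => "b1"
  'c' x 1 => "c1"
Compressed: "c1b1a1b1a4c1a1b1c1"
Compressed length: 18

18


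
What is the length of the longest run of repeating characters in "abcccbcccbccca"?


Input: "abcccbcccbccca"
Scanning for longest run:
  Position 1 ('b'): new char, reset run to 1
  Position 2 ('c'): new char, reset run to 1
  Position 3 ('c'): continues run of 'c', length=2
  Position 4 ('c'): continues run of 'c', length=3
  Position 5 ('b'): new char, reset run to 1
  Position 6 ('c'): new char, reset run to 1
  Position 7 ('c'): continues run of 'c', length=2
  Position 8 ('c'): continues run of 'c', length=3
  Position 9 ('b'): new char, reset run to 1
  Position 10 ('c'): new char, reset run to 1
  Position 11 ('c'): continues run of 'c', length=2
  Position 12 ('c'): continues run of 'c', length=3
  Position 13 ('a'): new char, reset run to 1
Longest run: 'c' with length 3

3


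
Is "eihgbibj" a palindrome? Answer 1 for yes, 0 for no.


Input: eihgbibj
Reversed: jbibghie
  Compare pos 0 ('e') with pos 7 ('j'): MISMATCH
  Compare pos 1 ('i') with pos 6 ('b'): MISMATCH
  Compare pos 2 ('h') with pos 5 ('i'): MISMATCH
  Compare pos 3 ('g') with pos 4 ('b'): MISMATCH
Result: not a palindrome

0


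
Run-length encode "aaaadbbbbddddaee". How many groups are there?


Input: aaaadbbbbddddaee
Scanning for consecutive runs:
  Group 1: 'a' x 4 (positions 0-3)
  Group 2: 'd' x 1 (positions 4-4)
  Group 3: 'b' x 4 (positions 5-8)
  Group 4: 'd' x 4 (positions 9-12)
  Group 5: 'a' x 1 (positions 13-13)
  Group 6: 'e' x 2 (positions 14-15)
Total groups: 6

6


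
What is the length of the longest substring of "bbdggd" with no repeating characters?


Input: "bbdggd"
Sliding window (track last position of each char):
  Position 0 ('b'): window [0,0] length 1 -- new best
  Position 1 ('b'): repeat (last at 0), move window start to 1
  Position 1 ('b'): window [1,1] length 1
  Position 2 ('d'): window [1,2] length 2 -- new best
  Position 3 ('g'): window [1,3] length 3 -- new best
  Position 4 ('g'): repeat (last at 3), move window start to 4
  Position 4 ('g'): window [4,4] length 1
  Position 5 ('d'): window [4,5] length 2
Longest substring with no repeats: "bdg" with length 3

3
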